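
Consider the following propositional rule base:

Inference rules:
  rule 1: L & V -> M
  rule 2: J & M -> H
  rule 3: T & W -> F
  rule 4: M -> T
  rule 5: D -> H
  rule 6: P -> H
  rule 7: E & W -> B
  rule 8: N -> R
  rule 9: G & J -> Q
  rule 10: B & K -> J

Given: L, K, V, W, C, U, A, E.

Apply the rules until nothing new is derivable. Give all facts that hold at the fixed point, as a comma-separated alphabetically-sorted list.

Round 1: rule 1 [L & V -> M]; rule 7 [E & W -> B]. New: M, B.
Round 2: rule 4 [M -> T]; rule 10 [B & K -> J]. New: T, J.
Round 3: rule 2 [J & M -> H]; rule 3 [T & W -> F]. New: H, F.

A, B, C, E, F, H, J, K, L, M, T, U, V, W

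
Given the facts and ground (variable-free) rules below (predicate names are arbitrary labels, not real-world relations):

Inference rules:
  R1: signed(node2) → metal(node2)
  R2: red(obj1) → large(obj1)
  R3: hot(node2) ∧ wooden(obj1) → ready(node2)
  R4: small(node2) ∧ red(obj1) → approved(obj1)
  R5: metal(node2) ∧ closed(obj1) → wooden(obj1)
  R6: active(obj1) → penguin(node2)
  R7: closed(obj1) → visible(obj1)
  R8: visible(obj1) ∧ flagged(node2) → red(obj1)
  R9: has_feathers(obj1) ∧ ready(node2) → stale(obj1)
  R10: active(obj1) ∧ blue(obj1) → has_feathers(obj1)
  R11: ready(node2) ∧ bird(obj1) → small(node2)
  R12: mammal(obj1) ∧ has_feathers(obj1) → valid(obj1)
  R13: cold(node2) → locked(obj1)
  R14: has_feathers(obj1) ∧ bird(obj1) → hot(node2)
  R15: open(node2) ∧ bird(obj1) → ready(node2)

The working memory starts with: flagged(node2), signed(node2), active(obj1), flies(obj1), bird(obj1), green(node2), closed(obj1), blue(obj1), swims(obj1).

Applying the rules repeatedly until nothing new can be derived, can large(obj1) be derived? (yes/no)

[1] R1 [signed(node2) → metal(node2)]; R6 [active(obj1) → penguin(node2)]; R7 [closed(obj1) → visible(obj1)]; R10 [active(obj1) ∧ blue(obj1) → has_feathers(obj1)]. ⇒ new: metal(node2), penguin(node2), visible(obj1), has_feathers(obj1).
[2] R5 [metal(node2) ∧ closed(obj1) → wooden(obj1)]; R8 [visible(obj1) ∧ flagged(node2) → red(obj1)]; R14 [has_feathers(obj1) ∧ bird(obj1) → hot(node2)]. ⇒ new: wooden(obj1), red(obj1), hot(node2).
[3] R2 [red(obj1) → large(obj1)]; R3 [hot(node2) ∧ wooden(obj1) → ready(node2)]. ⇒ new: large(obj1), ready(node2).
[4] R9 [has_feathers(obj1) ∧ ready(node2) → stale(obj1)]; R11 [ready(node2) ∧ bird(obj1) → small(node2)]. ⇒ new: stale(obj1), small(node2).
[5] R4 [small(node2) ∧ red(obj1) → approved(obj1)]. ⇒ new: approved(obj1).
large(obj1) appears in round 3, so it is derivable.

yes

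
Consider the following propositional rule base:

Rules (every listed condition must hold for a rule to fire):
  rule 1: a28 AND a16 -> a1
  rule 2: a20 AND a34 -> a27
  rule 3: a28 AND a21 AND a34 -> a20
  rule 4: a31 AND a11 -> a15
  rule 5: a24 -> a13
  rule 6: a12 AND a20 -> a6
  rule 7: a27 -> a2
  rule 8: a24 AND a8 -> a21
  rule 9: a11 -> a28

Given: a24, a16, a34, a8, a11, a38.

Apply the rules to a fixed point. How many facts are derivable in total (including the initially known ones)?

13

Round 1 fires rule 5, rule 8, rule 9, giving a13, a21, a28.
Round 2 fires rule 1, rule 3, giving a1, a20.
Round 3 fires rule 2, giving a27.
Round 4 fires rule 7, giving a2.
Closure: {a1, a11, a13, a16, a2, a20, a21, a24, a27, a28, a34, a38, a8} — 13 facts.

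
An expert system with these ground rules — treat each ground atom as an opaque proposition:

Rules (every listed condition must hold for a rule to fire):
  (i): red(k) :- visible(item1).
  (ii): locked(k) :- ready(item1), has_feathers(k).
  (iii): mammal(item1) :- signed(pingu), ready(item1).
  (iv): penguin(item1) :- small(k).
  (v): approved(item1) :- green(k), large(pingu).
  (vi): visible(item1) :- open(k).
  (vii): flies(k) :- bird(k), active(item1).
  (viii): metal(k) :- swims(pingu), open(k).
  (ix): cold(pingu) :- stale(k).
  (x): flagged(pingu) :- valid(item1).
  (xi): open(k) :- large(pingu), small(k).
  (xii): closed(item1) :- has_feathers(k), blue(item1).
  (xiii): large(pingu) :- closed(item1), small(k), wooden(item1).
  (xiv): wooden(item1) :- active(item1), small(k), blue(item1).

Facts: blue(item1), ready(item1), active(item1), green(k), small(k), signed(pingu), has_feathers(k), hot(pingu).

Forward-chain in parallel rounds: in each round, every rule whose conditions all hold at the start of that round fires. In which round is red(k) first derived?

Round 1: (ii) [locked(k) :- ready(item1), has_feathers(k).]; (iii) [mammal(item1) :- signed(pingu), ready(item1).]; (iv) [penguin(item1) :- small(k).]; (xii) [closed(item1) :- has_feathers(k), blue(item1).]; (xiv) [wooden(item1) :- active(item1), small(k), blue(item1).]. Adds locked(k), mammal(item1), penguin(item1), closed(item1), wooden(item1).
Round 2: (xiii) [large(pingu) :- closed(item1), small(k), wooden(item1).]. Adds large(pingu).
Round 3: (v) [approved(item1) :- green(k), large(pingu).]; (xi) [open(k) :- large(pingu), small(k).]. Adds approved(item1), open(k).
Round 4: (vi) [visible(item1) :- open(k).]. Adds visible(item1).
Round 5: (i) [red(k) :- visible(item1).]. Adds red(k).
red(k) first appears in round 5.

5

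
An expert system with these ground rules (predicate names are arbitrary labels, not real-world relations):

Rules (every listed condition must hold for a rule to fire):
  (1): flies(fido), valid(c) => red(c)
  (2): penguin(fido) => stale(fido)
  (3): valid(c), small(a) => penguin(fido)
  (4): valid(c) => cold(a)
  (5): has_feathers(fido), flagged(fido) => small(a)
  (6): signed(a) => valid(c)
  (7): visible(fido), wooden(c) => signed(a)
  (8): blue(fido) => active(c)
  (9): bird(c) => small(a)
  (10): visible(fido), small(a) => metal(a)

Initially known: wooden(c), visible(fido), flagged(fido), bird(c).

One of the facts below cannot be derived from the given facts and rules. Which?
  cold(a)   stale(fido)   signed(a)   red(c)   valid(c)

[1] (7) [visible(fido), wooden(c) => signed(a)]; (9) [bird(c) => small(a)]. ⇒ new: signed(a), small(a).
[2] (6) [signed(a) => valid(c)]; (10) [visible(fido), small(a) => metal(a)]. ⇒ new: valid(c), metal(a).
[3] (3) [valid(c), small(a) => penguin(fido)]; (4) [valid(c) => cold(a)]. ⇒ new: penguin(fido), cold(a).
[4] (2) [penguin(fido) => stale(fido)]. ⇒ new: stale(fido).
Derived: stale(fido) (round 4), valid(c) (round 2), cold(a) (round 3), signed(a) (round 1). red(c) never appears in any round.

red(c)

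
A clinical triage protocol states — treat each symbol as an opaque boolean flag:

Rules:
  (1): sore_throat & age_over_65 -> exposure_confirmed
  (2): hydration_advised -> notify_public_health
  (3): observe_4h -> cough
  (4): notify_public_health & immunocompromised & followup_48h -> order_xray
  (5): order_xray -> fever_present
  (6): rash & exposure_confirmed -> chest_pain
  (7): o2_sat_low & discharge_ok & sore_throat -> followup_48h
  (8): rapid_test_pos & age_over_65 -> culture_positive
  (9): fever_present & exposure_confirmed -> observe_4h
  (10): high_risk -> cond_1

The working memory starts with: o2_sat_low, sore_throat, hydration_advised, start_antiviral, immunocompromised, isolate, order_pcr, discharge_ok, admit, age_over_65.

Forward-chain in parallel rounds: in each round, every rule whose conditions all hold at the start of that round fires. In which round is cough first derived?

Round 1: (1) [sore_throat & age_over_65 -> exposure_confirmed]; (2) [hydration_advised -> notify_public_health]; (7) [o2_sat_low & discharge_ok & sore_throat -> followup_48h]. New: exposure_confirmed, notify_public_health, followup_48h.
Round 2: (4) [notify_public_health & immunocompromised & followup_48h -> order_xray]. New: order_xray.
Round 3: (5) [order_xray -> fever_present]. New: fever_present.
Round 4: (9) [fever_present & exposure_confirmed -> observe_4h]. New: observe_4h.
Round 5: (3) [observe_4h -> cough]. New: cough.
cough first appears in round 5.

5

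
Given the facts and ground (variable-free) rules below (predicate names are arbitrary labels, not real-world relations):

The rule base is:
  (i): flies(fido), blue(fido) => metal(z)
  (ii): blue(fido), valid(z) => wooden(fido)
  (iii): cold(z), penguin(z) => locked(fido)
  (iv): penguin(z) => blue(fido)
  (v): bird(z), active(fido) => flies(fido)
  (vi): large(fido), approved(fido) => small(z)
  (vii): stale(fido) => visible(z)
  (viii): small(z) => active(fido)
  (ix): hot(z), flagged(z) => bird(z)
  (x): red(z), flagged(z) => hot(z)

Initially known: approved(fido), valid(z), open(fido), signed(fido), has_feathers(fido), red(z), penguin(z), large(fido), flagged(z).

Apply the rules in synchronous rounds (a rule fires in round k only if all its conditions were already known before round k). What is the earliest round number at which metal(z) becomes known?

Round 1: (iv) [penguin(z) => blue(fido)]; (vi) [large(fido), approved(fido) => small(z)]; (x) [red(z), flagged(z) => hot(z)]. New: blue(fido), small(z), hot(z).
Round 2: (ii) [blue(fido), valid(z) => wooden(fido)]; (viii) [small(z) => active(fido)]; (ix) [hot(z), flagged(z) => bird(z)]. New: wooden(fido), active(fido), bird(z).
Round 3: (v) [bird(z), active(fido) => flies(fido)]. New: flies(fido).
Round 4: (i) [flies(fido), blue(fido) => metal(z)]. New: metal(z).
metal(z) first appears in round 4.

4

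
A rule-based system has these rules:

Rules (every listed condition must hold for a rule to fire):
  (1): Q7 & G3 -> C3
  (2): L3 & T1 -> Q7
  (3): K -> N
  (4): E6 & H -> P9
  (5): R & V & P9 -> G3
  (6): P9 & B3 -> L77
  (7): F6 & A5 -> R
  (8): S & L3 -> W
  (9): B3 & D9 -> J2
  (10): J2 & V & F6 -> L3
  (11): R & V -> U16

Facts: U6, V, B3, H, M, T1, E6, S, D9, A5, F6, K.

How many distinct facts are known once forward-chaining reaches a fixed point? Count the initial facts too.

Round 1 — (3), (4), (7), (9), derive N, P9, R, J2.
Round 2 — (5), (6), (10), (11), derive G3, L77, L3, U16.
Round 3 — (2), (8), derive Q7, W.
Round 4 — (1), derive C3.
Closure: {A5, B3, C3, D9, E6, F6, G3, H, J2, K, L3, L77, M, N, P9, Q7, R, S, T1, U16, U6, V, W} — 23 facts.

23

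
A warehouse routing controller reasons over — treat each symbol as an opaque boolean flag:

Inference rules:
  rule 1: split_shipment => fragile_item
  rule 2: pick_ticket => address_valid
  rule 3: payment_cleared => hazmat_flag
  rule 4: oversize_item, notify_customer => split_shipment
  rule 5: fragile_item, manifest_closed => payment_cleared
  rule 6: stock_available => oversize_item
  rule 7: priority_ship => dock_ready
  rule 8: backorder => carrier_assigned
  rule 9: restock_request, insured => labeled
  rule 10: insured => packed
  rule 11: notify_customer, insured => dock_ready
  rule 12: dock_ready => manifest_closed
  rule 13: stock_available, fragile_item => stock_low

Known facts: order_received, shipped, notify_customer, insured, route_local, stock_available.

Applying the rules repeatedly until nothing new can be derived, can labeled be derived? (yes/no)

no

Round 1: rule 6 [stock_available => oversize_item]; rule 10 [insured => packed]; rule 11 [notify_customer, insured => dock_ready]. New: oversize_item, packed, dock_ready.
Round 2: rule 4 [oversize_item, notify_customer => split_shipment]; rule 12 [dock_ready => manifest_closed]. New: split_shipment, manifest_closed.
Round 3: rule 1 [split_shipment => fragile_item]. New: fragile_item.
Round 4: rule 5 [fragile_item, manifest_closed => payment_cleared]; rule 13 [stock_available, fragile_item => stock_low]. New: payment_cleared, stock_low.
Round 5: rule 3 [payment_cleared => hazmat_flag]. New: hazmat_flag.
Fixed point reached. labeled is concluded only by rule 9; rule 9 needs restock_request (never derived).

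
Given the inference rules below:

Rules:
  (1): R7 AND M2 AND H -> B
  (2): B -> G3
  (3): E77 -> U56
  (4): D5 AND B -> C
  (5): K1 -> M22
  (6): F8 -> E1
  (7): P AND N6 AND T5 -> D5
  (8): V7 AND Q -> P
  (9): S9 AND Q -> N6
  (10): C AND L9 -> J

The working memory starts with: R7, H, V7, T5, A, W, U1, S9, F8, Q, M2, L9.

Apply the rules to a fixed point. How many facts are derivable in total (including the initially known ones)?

Round 1 — (1), (6), (8), (9), derive B, E1, P, N6.
Round 2 — (2), (7), derive G3, D5.
Round 3 — (4), derive C.
Round 4 — (10), derive J.
Closure: {A, B, C, D5, E1, F8, G3, H, J, L9, M2, N6, P, Q, R7, S9, T5, U1, V7, W} — 20 facts.

20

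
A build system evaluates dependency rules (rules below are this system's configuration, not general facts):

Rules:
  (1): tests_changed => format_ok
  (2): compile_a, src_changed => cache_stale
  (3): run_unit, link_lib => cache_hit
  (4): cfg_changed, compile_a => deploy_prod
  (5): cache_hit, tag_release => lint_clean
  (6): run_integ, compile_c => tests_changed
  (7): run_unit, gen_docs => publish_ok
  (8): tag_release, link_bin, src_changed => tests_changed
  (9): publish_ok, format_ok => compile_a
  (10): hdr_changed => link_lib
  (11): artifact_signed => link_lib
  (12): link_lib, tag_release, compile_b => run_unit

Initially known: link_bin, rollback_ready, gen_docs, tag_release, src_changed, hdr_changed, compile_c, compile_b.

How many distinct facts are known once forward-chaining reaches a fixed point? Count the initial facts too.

[1] (8) [tag_release, link_bin, src_changed => tests_changed]; (10) [hdr_changed => link_lib]. ⇒ new: tests_changed, link_lib.
[2] (1) [tests_changed => format_ok]; (12) [link_lib, tag_release, compile_b => run_unit]. ⇒ new: format_ok, run_unit.
[3] (3) [run_unit, link_lib => cache_hit]; (7) [run_unit, gen_docs => publish_ok]. ⇒ new: cache_hit, publish_ok.
[4] (5) [cache_hit, tag_release => lint_clean]; (9) [publish_ok, format_ok => compile_a]. ⇒ new: lint_clean, compile_a.
[5] (2) [compile_a, src_changed => cache_stale]. ⇒ new: cache_stale.
Closure: {cache_hit, cache_stale, compile_a, compile_b, compile_c, format_ok, gen_docs, hdr_changed, link_bin, link_lib, lint_clean, publish_ok, rollback_ready, run_unit, src_changed, tag_release, tests_changed} — 17 facts.

17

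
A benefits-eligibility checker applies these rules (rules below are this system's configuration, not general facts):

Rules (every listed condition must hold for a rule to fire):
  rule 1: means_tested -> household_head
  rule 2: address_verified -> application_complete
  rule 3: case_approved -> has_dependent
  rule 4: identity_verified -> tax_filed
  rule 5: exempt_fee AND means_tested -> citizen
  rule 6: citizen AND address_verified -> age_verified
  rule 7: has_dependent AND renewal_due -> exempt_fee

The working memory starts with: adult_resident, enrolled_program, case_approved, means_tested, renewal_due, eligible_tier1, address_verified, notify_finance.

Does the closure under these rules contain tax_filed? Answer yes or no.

no

Round 1 fires rule 1, rule 2, rule 3, giving household_head, application_complete, has_dependent.
Round 2 fires rule 7, giving exempt_fee.
Round 3 fires rule 5, giving citizen.
Round 4 fires rule 6, giving age_verified.
Fixed point reached. tax_filed is concluded only by rule 4; rule 4 needs identity_verified (never derived).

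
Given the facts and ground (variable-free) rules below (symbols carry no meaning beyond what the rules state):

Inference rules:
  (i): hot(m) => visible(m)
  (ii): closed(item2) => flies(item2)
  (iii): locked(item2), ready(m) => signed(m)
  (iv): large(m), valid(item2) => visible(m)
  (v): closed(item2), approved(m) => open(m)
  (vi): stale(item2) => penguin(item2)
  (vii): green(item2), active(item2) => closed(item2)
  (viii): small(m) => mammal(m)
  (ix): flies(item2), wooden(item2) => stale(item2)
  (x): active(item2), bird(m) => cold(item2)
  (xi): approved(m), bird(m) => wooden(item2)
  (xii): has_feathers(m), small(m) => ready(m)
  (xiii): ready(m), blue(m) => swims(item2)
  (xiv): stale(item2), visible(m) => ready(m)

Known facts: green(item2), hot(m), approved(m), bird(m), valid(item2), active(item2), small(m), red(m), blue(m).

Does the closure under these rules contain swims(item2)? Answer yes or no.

yes

Round 1 fires (i), (vii), (viii), (x), (xi), giving visible(m), closed(item2), mammal(m), cold(item2), wooden(item2).
Round 2 fires (ii), (v), giving flies(item2), open(m).
Round 3 fires (ix), giving stale(item2).
Round 4 fires (vi), (xiv), giving penguin(item2), ready(m).
Round 5 fires (xiii), giving swims(item2).
swims(item2) appears in round 5, so it is derivable.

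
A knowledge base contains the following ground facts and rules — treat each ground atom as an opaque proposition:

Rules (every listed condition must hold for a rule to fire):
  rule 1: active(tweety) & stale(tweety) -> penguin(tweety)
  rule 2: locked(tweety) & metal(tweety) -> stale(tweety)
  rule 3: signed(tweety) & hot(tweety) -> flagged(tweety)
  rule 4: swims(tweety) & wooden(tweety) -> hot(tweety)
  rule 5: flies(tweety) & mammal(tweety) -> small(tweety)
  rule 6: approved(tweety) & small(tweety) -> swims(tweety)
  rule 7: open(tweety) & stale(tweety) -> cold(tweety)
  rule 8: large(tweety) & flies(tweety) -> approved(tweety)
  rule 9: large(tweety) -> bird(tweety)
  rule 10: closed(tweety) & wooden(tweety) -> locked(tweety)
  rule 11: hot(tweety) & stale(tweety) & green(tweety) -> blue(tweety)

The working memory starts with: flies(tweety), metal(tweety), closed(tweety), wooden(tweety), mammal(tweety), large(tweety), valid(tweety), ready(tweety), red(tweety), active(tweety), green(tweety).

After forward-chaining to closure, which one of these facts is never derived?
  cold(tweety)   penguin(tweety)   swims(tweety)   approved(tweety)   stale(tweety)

[1] rule 5 [flies(tweety) & mammal(tweety) -> small(tweety)]; rule 8 [large(tweety) & flies(tweety) -> approved(tweety)]; rule 9 [large(tweety) -> bird(tweety)]; rule 10 [closed(tweety) & wooden(tweety) -> locked(tweety)]. ⇒ new: small(tweety), approved(tweety), bird(tweety), locked(tweety).
[2] rule 2 [locked(tweety) & metal(tweety) -> stale(tweety)]; rule 6 [approved(tweety) & small(tweety) -> swims(tweety)]. ⇒ new: stale(tweety), swims(tweety).
[3] rule 1 [active(tweety) & stale(tweety) -> penguin(tweety)]; rule 4 [swims(tweety) & wooden(tweety) -> hot(tweety)]. ⇒ new: penguin(tweety), hot(tweety).
[4] rule 11 [hot(tweety) & stale(tweety) & green(tweety) -> blue(tweety)]. ⇒ new: blue(tweety).
Derived: stale(tweety) (round 2), penguin(tweety) (round 3), approved(tweety) (round 1), swims(tweety) (round 2). cold(tweety) never appears in any round.

cold(tweety)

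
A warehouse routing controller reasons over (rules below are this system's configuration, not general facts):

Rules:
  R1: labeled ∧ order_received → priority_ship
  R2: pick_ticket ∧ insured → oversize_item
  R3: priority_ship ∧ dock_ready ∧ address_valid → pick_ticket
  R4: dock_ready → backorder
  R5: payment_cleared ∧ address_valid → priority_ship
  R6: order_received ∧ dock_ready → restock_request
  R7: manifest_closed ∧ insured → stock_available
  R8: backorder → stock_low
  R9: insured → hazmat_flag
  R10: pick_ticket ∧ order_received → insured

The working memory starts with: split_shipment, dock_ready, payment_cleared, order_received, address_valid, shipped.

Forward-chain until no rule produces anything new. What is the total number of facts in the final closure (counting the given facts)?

14

Round 1: R4 [dock_ready → backorder]; R5 [payment_cleared ∧ address_valid → priority_ship]; R6 [order_received ∧ dock_ready → restock_request]. New: backorder, priority_ship, restock_request.
Round 2: R3 [priority_ship ∧ dock_ready ∧ address_valid → pick_ticket]; R8 [backorder → stock_low]. New: pick_ticket, stock_low.
Round 3: R10 [pick_ticket ∧ order_received → insured]. New: insured.
Round 4: R2 [pick_ticket ∧ insured → oversize_item]; R9 [insured → hazmat_flag]. New: oversize_item, hazmat_flag.
Closure: {address_valid, backorder, dock_ready, hazmat_flag, insured, order_received, oversize_item, payment_cleared, pick_ticket, priority_ship, restock_request, shipped, split_shipment, stock_low} — 14 facts.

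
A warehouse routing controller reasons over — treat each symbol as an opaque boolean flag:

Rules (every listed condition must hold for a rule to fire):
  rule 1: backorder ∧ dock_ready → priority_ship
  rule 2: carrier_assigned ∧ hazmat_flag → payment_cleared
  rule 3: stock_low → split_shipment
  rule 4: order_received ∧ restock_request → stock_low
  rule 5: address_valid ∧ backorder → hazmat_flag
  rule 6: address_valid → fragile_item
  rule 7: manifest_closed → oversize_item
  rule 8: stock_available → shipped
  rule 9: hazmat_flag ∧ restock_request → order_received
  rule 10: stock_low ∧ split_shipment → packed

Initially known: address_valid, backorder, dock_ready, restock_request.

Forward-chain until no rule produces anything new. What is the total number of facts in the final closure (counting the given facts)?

Round 1 — rule 1, rule 5, rule 6, derive priority_ship, hazmat_flag, fragile_item.
Round 2 — rule 9, derive order_received.
Round 3 — rule 4, derive stock_low.
Round 4 — rule 3, derive split_shipment.
Round 5 — rule 10, derive packed.
Closure: {address_valid, backorder, dock_ready, fragile_item, hazmat_flag, order_received, packed, priority_ship, restock_request, split_shipment, stock_low} — 11 facts.

11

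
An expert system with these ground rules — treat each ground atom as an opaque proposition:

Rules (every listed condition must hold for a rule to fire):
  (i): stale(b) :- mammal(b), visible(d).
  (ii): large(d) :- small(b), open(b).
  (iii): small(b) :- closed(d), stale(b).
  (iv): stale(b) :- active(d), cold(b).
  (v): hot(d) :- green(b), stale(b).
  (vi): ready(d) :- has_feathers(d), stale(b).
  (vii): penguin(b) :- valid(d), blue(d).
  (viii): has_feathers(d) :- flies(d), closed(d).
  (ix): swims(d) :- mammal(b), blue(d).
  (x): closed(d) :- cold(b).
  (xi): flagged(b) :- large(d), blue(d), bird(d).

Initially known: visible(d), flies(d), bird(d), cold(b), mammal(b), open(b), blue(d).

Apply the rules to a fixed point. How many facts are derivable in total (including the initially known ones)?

15

Round 1: (i) [stale(b) :- mammal(b), visible(d).]; (ix) [swims(d) :- mammal(b), blue(d).]; (x) [closed(d) :- cold(b).]. Adds stale(b), swims(d), closed(d).
Round 2: (iii) [small(b) :- closed(d), stale(b).]; (viii) [has_feathers(d) :- flies(d), closed(d).]. Adds small(b), has_feathers(d).
Round 3: (ii) [large(d) :- small(b), open(b).]; (vi) [ready(d) :- has_feathers(d), stale(b).]. Adds large(d), ready(d).
Round 4: (xi) [flagged(b) :- large(d), blue(d), bird(d).]. Adds flagged(b).
Closure: {bird(d), blue(d), closed(d), cold(b), flagged(b), flies(d), has_feathers(d), large(d), mammal(b), open(b), ready(d), small(b), stale(b), swims(d), visible(d)} — 15 facts.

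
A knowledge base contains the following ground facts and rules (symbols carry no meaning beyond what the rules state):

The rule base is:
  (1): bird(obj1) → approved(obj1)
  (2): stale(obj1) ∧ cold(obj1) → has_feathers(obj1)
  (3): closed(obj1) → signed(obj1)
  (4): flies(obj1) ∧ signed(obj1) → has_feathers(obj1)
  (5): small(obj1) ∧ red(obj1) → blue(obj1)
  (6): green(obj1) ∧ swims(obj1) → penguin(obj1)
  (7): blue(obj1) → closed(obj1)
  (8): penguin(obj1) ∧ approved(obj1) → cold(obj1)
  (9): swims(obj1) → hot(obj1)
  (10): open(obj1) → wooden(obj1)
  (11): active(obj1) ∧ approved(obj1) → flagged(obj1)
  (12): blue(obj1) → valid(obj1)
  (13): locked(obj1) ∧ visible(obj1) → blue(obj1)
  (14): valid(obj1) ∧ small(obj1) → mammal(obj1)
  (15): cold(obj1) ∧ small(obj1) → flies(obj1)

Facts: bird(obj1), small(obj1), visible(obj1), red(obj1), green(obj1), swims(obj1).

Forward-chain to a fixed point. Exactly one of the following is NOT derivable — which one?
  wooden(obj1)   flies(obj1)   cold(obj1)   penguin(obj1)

wooden(obj1)

Round 1 fires (1), (5), (6), (9), giving approved(obj1), blue(obj1), penguin(obj1), hot(obj1).
Round 2 fires (7), (8), (12), giving closed(obj1), cold(obj1), valid(obj1).
Round 3 fires (3), (14), (15), giving signed(obj1), mammal(obj1), flies(obj1).
Round 4 fires (4), giving has_feathers(obj1).
Derived: penguin(obj1) (round 1), cold(obj1) (round 2), flies(obj1) (round 3). wooden(obj1) never appears in any round.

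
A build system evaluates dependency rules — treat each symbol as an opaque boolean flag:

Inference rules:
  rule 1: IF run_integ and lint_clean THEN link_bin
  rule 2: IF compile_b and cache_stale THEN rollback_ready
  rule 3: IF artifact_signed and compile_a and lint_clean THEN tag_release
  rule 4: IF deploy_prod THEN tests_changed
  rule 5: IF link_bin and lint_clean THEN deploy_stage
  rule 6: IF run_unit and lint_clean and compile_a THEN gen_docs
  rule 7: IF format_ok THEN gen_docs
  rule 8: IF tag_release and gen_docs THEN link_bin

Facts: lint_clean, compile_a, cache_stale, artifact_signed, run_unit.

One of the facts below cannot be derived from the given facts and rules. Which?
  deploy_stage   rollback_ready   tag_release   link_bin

Round 1 fires rule 3, rule 6, giving tag_release, gen_docs.
Round 2 fires rule 8, giving link_bin.
Round 3 fires rule 5, giving deploy_stage.
Derived: deploy_stage (round 3), link_bin (round 2), tag_release (round 1). rollback_ready never appears in any round.

rollback_ready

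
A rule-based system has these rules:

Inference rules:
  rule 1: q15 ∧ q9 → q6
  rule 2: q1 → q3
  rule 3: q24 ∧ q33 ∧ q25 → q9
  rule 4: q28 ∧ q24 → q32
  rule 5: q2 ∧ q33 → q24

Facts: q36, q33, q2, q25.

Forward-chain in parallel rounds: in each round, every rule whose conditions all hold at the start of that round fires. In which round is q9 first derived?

2

Round 1 — rule 5, derive q24.
Round 2 — rule 3, derive q9.
q9 first appears in round 2.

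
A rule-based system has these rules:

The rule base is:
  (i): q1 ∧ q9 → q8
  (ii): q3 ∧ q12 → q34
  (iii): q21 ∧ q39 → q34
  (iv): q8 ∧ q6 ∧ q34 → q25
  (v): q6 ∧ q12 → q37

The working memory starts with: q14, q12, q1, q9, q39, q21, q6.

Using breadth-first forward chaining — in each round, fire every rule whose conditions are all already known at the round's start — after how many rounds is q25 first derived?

2

Round 1 fires (i), (iii), (v), giving q8, q34, q37.
Round 2 fires (iv), giving q25.
q25 first appears in round 2.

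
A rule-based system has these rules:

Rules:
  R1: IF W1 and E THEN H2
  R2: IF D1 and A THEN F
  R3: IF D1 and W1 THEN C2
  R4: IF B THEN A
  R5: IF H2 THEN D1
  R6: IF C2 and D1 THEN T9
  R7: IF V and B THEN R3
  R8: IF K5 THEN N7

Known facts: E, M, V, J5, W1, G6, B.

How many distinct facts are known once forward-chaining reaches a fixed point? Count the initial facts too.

14

Round 1 fires R1, R4, R7, giving H2, A, R3.
Round 2 fires R5, giving D1.
Round 3 fires R2, R3, giving F, C2.
Round 4 fires R6, giving T9.
Closure: {A, B, C2, D1, E, F, G6, H2, J5, M, R3, T9, V, W1} — 14 facts.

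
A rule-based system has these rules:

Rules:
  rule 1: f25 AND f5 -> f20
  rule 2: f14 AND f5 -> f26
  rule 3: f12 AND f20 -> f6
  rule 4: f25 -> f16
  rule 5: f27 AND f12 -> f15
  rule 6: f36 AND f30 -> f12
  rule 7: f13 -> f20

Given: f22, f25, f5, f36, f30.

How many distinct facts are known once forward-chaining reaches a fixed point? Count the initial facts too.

Round 1 fires rule 1, rule 4, rule 6, giving f20, f16, f12.
Round 2 fires rule 3, giving f6.
Closure: {f12, f16, f20, f22, f25, f30, f36, f5, f6} — 9 facts.

9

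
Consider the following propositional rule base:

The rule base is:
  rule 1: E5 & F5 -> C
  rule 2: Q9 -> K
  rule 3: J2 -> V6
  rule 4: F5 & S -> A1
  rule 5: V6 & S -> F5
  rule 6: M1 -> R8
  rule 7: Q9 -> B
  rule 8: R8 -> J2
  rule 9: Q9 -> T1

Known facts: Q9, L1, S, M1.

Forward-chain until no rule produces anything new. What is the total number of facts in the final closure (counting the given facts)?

12

[1] rule 2 [Q9 -> K]; rule 6 [M1 -> R8]; rule 7 [Q9 -> B]; rule 9 [Q9 -> T1]. ⇒ new: K, R8, B, T1.
[2] rule 8 [R8 -> J2]. ⇒ new: J2.
[3] rule 3 [J2 -> V6]. ⇒ new: V6.
[4] rule 5 [V6 & S -> F5]. ⇒ new: F5.
[5] rule 4 [F5 & S -> A1]. ⇒ new: A1.
Closure: {A1, B, F5, J2, K, L1, M1, Q9, R8, S, T1, V6} — 12 facts.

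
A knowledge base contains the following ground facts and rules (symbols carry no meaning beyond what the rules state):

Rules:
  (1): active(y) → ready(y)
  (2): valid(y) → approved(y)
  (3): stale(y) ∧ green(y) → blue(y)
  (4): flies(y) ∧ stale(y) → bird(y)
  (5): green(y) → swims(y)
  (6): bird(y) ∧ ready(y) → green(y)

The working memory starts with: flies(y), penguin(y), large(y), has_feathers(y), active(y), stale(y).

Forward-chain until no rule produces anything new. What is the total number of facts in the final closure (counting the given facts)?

Round 1 — (1), (4), derive ready(y), bird(y).
Round 2 — (6), derive green(y).
Round 3 — (3), (5), derive blue(y), swims(y).
Closure: {active(y), bird(y), blue(y), flies(y), green(y), has_feathers(y), large(y), penguin(y), ready(y), stale(y), swims(y)} — 11 facts.

11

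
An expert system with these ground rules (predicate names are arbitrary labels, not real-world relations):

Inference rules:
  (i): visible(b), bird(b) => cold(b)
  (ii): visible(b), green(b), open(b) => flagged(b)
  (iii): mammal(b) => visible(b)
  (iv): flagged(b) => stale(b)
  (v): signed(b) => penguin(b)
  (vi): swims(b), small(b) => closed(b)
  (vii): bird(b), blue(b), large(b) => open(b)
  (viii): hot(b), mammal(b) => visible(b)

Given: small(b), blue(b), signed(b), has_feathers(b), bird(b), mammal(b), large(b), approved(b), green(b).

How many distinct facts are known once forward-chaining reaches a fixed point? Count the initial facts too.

15

Round 1: (iii) [mammal(b) => visible(b)]; (v) [signed(b) => penguin(b)]; (vii) [bird(b), blue(b), large(b) => open(b)]. New: visible(b), penguin(b), open(b).
Round 2: (i) [visible(b), bird(b) => cold(b)]; (ii) [visible(b), green(b), open(b) => flagged(b)]. New: cold(b), flagged(b).
Round 3: (iv) [flagged(b) => stale(b)]. New: stale(b).
Closure: {approved(b), bird(b), blue(b), cold(b), flagged(b), green(b), has_feathers(b), large(b), mammal(b), open(b), penguin(b), signed(b), small(b), stale(b), visible(b)} — 15 facts.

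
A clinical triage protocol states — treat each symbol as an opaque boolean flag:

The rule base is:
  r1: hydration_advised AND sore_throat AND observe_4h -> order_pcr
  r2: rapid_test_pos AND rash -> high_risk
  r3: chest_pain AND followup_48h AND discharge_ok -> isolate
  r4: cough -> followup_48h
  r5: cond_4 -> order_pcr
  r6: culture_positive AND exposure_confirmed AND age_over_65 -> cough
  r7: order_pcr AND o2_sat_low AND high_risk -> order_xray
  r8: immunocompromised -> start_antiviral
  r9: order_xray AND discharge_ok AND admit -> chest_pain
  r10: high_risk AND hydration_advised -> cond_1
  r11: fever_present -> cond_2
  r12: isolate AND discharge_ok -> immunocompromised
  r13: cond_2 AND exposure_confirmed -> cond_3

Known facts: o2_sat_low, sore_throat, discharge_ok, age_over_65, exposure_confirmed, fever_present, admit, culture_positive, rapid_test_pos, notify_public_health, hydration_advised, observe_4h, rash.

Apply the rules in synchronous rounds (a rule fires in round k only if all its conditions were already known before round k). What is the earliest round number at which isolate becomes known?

Round 1: r1 [hydration_advised AND sore_throat AND observe_4h -> order_pcr]; r2 [rapid_test_pos AND rash -> high_risk]; r6 [culture_positive AND exposure_confirmed AND age_over_65 -> cough]; r11 [fever_present -> cond_2]. Adds order_pcr, high_risk, cough, cond_2.
Round 2: r4 [cough -> followup_48h]; r7 [order_pcr AND o2_sat_low AND high_risk -> order_xray]; r10 [high_risk AND hydration_advised -> cond_1]; r13 [cond_2 AND exposure_confirmed -> cond_3]. Adds followup_48h, order_xray, cond_1, cond_3.
Round 3: r9 [order_xray AND discharge_ok AND admit -> chest_pain]. Adds chest_pain.
Round 4: r3 [chest_pain AND followup_48h AND discharge_ok -> isolate]. Adds isolate.
isolate first appears in round 4.

4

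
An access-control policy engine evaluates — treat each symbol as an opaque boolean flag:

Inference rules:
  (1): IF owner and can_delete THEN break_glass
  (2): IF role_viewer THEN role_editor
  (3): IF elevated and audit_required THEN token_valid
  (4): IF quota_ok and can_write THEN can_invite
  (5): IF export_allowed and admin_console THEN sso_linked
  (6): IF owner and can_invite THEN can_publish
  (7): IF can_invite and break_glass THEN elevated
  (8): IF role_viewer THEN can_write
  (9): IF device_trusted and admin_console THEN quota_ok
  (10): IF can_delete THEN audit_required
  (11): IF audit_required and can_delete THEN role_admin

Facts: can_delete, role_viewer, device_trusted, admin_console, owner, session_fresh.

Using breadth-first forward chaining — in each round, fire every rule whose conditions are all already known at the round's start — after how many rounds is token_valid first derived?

4

Round 1: (1) [IF owner and can_delete THEN break_glass]; (2) [IF role_viewer THEN role_editor]; (8) [IF role_viewer THEN can_write]; (9) [IF device_trusted and admin_console THEN quota_ok]; (10) [IF can_delete THEN audit_required]. Adds break_glass, role_editor, can_write, quota_ok, audit_required.
Round 2: (4) [IF quota_ok and can_write THEN can_invite]; (11) [IF audit_required and can_delete THEN role_admin]. Adds can_invite, role_admin.
Round 3: (6) [IF owner and can_invite THEN can_publish]; (7) [IF can_invite and break_glass THEN elevated]. Adds can_publish, elevated.
Round 4: (3) [IF elevated and audit_required THEN token_valid]. Adds token_valid.
token_valid first appears in round 4.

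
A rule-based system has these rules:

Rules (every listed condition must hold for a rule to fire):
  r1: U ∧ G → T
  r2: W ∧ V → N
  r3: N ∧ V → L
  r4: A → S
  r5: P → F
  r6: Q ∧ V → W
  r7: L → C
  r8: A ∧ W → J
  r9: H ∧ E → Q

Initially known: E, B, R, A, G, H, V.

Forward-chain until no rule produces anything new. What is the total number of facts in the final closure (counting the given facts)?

Round 1: r4 [A → S]; r9 [H ∧ E → Q]. Adds S, Q.
Round 2: r6 [Q ∧ V → W]. Adds W.
Round 3: r2 [W ∧ V → N]; r8 [A ∧ W → J]. Adds N, J.
Round 4: r3 [N ∧ V → L]. Adds L.
Round 5: r7 [L → C]. Adds C.
Closure: {A, B, C, E, G, H, J, L, N, Q, R, S, V, W} — 14 facts.

14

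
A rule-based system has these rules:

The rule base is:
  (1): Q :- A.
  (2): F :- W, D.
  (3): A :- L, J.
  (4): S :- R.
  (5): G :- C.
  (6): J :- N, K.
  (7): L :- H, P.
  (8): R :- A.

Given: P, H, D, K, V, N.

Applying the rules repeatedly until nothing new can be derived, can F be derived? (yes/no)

Round 1: (6) [J :- N, K.]; (7) [L :- H, P.]. New: J, L.
Round 2: (3) [A :- L, J.]. New: A.
Round 3: (1) [Q :- A.]; (8) [R :- A.]. New: Q, R.
Round 4: (4) [S :- R.]. New: S.
Fixed point reached. F is concluded only by (2); (2) needs W (never derived).

no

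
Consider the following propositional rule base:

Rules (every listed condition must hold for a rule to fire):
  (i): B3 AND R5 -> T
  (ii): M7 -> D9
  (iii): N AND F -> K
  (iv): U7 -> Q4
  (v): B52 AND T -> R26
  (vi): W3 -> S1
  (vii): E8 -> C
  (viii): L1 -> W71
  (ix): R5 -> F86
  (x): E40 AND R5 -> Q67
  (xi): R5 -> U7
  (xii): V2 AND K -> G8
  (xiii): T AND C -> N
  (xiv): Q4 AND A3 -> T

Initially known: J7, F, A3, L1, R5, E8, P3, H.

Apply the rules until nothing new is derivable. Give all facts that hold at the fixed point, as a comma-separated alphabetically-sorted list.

A3, C, E8, F, F86, H, J7, K, L1, N, P3, Q4, R5, T, U7, W71

Round 1 — (vii), (viii), (ix), (xi), derive C, W71, F86, U7.
Round 2 — (iv), derive Q4.
Round 3 — (xiv), derive T.
Round 4 — (xiii), derive N.
Round 5 — (iii), derive K.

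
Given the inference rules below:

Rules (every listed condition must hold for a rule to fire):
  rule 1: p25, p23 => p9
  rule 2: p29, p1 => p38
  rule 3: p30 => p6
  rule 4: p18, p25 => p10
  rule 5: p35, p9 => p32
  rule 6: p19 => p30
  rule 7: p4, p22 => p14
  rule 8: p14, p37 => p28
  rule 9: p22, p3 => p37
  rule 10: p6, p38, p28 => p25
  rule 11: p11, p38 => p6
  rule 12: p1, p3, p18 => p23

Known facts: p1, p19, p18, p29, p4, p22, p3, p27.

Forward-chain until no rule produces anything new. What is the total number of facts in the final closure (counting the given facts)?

18

[1] rule 2 [p29, p1 => p38]; rule 6 [p19 => p30]; rule 7 [p4, p22 => p14]; rule 9 [p22, p3 => p37]; rule 12 [p1, p3, p18 => p23]. ⇒ new: p38, p30, p14, p37, p23.
[2] rule 3 [p30 => p6]; rule 8 [p14, p37 => p28]. ⇒ new: p6, p28.
[3] rule 10 [p6, p38, p28 => p25]. ⇒ new: p25.
[4] rule 1 [p25, p23 => p9]; rule 4 [p18, p25 => p10]. ⇒ new: p9, p10.
Closure: {p1, p10, p14, p18, p19, p22, p23, p25, p27, p28, p29, p3, p30, p37, p38, p4, p6, p9} — 18 facts.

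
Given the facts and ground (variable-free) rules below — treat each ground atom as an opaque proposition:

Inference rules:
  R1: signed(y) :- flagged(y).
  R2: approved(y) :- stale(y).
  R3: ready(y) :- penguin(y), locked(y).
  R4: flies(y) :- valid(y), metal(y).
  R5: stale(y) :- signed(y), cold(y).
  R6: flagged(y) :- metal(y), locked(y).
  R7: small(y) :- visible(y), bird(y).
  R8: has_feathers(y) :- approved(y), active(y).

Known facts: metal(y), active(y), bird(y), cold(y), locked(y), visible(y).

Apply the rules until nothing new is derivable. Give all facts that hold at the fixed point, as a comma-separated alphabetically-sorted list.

active(y), approved(y), bird(y), cold(y), flagged(y), has_feathers(y), locked(y), metal(y), signed(y), small(y), stale(y), visible(y)

Round 1 — R6, R7, derive flagged(y), small(y).
Round 2 — R1, derive signed(y).
Round 3 — R5, derive stale(y).
Round 4 — R2, derive approved(y).
Round 5 — R8, derive has_feathers(y).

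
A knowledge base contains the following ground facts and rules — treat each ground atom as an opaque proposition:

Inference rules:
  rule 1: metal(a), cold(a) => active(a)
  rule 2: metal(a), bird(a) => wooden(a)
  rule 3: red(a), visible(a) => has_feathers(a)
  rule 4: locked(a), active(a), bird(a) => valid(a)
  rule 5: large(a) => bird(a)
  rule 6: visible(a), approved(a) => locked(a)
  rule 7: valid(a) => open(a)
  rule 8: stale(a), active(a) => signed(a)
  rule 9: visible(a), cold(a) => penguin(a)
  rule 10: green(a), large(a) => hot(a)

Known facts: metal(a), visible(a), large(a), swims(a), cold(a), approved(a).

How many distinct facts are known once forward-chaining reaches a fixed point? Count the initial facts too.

Round 1: rule 1 [metal(a), cold(a) => active(a)]; rule 5 [large(a) => bird(a)]; rule 6 [visible(a), approved(a) => locked(a)]; rule 9 [visible(a), cold(a) => penguin(a)]. New: active(a), bird(a), locked(a), penguin(a).
Round 2: rule 2 [metal(a), bird(a) => wooden(a)]; rule 4 [locked(a), active(a), bird(a) => valid(a)]. New: wooden(a), valid(a).
Round 3: rule 7 [valid(a) => open(a)]. New: open(a).
Closure: {active(a), approved(a), bird(a), cold(a), large(a), locked(a), metal(a), open(a), penguin(a), swims(a), valid(a), visible(a), wooden(a)} — 13 facts.

13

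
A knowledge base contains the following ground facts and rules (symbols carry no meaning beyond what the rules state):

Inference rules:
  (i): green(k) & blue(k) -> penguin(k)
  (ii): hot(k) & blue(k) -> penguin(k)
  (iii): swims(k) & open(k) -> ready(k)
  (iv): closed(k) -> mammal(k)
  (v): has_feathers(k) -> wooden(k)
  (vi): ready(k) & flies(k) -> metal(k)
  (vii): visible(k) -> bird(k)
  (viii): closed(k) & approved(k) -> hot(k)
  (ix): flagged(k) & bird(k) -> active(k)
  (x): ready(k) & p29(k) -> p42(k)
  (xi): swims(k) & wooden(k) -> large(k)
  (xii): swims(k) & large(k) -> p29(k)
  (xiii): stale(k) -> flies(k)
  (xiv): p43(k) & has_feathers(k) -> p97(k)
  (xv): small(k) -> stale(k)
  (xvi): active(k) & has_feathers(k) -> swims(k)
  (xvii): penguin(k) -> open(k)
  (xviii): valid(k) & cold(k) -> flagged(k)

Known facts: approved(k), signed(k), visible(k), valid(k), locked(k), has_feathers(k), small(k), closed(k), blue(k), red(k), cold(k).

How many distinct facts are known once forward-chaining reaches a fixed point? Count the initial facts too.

27

Round 1 fires (iv), (v), (vii), (viii), (xv), (xviii), giving mammal(k), wooden(k), bird(k), hot(k), stale(k), flagged(k).
Round 2 fires (ii), (ix), (xiii), giving penguin(k), active(k), flies(k).
Round 3 fires (xvi), (xvii), giving swims(k), open(k).
Round 4 fires (iii), (xi), giving ready(k), large(k).
Round 5 fires (vi), (xii), giving metal(k), p29(k).
Round 6 fires (x), giving p42(k).
Closure: {active(k), approved(k), bird(k), blue(k), closed(k), cold(k), flagged(k), flies(k), has_feathers(k), hot(k), large(k), locked(k), mammal(k), metal(k), open(k), p29(k), p42(k), penguin(k), ready(k), red(k), signed(k), small(k), stale(k), swims(k), valid(k), visible(k), wooden(k)} — 27 facts.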